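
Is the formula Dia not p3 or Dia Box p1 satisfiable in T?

1. Dia not p3 or Dia Box p1, u
2. Dia Box p1, u
3. Box p1, v
4. p1, v
Accessibility: uRu, uRv, vRv

Yes, satisfiable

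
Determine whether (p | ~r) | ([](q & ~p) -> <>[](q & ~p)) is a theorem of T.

Yes, valid

Tableau for the negation ~((p | ~r) | ([](q & ~p) -> <>[](q & ~p))):
1. ~((p | ~r) | ([](q & ~p) -> <>[](q & ~p))), 0
2. ~(p | ~r), 0   [~|-rule on 1]
3. ~([](q & ~p) -> <>[](q & ~p)), 0   [~|-rule on 1]
4. ~p, 0   [~|-rule on 2]
5. r, 0   [~|-rule on 2]
6. [](q & ~p), 0   [~->-rule on 3]
7. ~<>[](q & ~p), 0   [~->-rule on 3]
8. q & ~p, 0   [[]-rule on 6 via 0R0]
9. q, 0   [&-rule on 8]
10. ~[](q & ~p), 0   [~<>-rule on 7 via 0R0]
11. ~(q & ~p), 1   [~[]-rule on 10: fresh world 1, 0R1]
12. q & ~p, 1   [[]-rule on 6 via 0R1]
13. q, 1   [&-rule on 12]
14. ~p, 1   [&-rule on 12]
15. ~[](q & ~p), 1   [~<>-rule on 7 via 0R1]
16. p, 1   [~&-rule on 11 (branches; this branch)]
Accessibility: 0R0, 0R1, 1R1
Branch closes: p and ~p both at 1.
Every branch of the negation's tableau closes; the branch above is one of them.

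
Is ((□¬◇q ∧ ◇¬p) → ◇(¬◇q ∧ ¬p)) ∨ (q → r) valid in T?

Tableau for the negation ¬(((□¬◇q ∧ ◇¬p) → ◇(¬◇q ∧ ¬p)) ∨ (q → r)):
1. ¬(((□¬◇q ∧ ◇¬p) → ◇(¬◇q ∧ ¬p)) ∨ (q → r)), u
2. ¬((□¬◇q ∧ ◇¬p) → ◇(¬◇q ∧ ¬p)), u
3. ¬(q → r), u
4. □¬◇q ∧ ◇¬p, u
5. ¬◇(¬◇q ∧ ¬p), u
6. q, u
7. ¬r, u
8. □¬◇q, u
9. ◇¬p, u
10. ¬(¬◇q ∧ ¬p), u
11. ¬◇q, u
12. ¬q, u
Accessibility: uRu
Branch closes: q and ¬q both at u.
Every branch of the negation's tableau closes; the branch above is one of them.

Valid in T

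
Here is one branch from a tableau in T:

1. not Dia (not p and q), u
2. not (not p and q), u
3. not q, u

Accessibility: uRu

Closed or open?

Not closed

There is no literal clash: for every atom and world, at most one sign appears.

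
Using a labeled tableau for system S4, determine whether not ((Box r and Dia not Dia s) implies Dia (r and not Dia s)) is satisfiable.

No, unsatisfiable

1. not ((Box r and Dia not Dia s) implies Dia (r and not Dia s)), 0
2. Box r and Dia not Dia s, 0
3. not Dia (r and not Dia s), 0
4. Box r, 0
5. Dia not Dia s, 0
6. not (r and not Dia s), 0
7. r, 0
8. Dia s, 0
9. not Dia s, 1
10. not (r and not Dia s), 1
11. r, 1
12. not s, 1
13. Dia s, 1
14. s, 2
15. not (r and not Dia s), 2
16. r, 2
17. Dia s, 2
18. s, 3
19. not (r and not Dia s), 3
20. r, 3
21. not s, 3
Accessibility: 0R0, 0R1, 0R2, 0R3, 1R1, 1R3, 2R2, 3R3
Branch closes: s and not s both at 3.
Every branch closes; the branch above is one of them.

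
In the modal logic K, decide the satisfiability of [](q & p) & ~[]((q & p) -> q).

Unsatisfiable (every branch closes)

1. [](q & p) & ~[]((q & p) -> q), u
2. [](q & p), u
3. ~[]((q & p) -> q), u
4. ~((q & p) -> q), v
5. q & p, v
6. ~q, v
7. q, v
8. p, v
Accessibility: uRv
Branch closes: q and ~q both at v.
(One branch shown.) All branches close.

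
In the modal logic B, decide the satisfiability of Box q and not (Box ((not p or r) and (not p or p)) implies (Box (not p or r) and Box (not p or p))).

1. Box q and not (Box ((not p or r) and (not p or p)) implies (Box (not p or r) and Box (not p or p))), w0
2. Box q, w0
3. not (Box ((not p or r) and (not p or p)) implies (Box (not p or r) and Box (not p or p))), w0
4. Box ((not p or r) and (not p or p)), w0
5. not (Box (not p or r) and Box (not p or p)), w0
6. q, w0
7. (not p or r) and (not p or p), w0
8. not p or r, w0
9. not p or p, w0
10. not Box (not p or r), w0
11. r, w0
12. p, w0
13. not (not p or r), w1
14. p, w1
15. not r, w1
16. q, w1
17. (not p or r) and (not p or p), w1
18. not p or r, w1
19. not p or p, w1
20. r, w1
Accessibility: w0Rw0, w0Rw1, w1Rw0, w1Rw1
Branch closes: r and not r both at w1.
Every branch closes; the branch above is one of them.

Unsatisfiable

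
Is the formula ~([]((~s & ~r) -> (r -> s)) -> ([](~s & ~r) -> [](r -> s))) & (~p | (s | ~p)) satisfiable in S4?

1. ~([]((~s & ~r) -> (r -> s)) -> ([](~s & ~r) -> [](r -> s))) & (~p | (s | ~p)), u
2. ~([]((~s & ~r) -> (r -> s)) -> ([](~s & ~r) -> [](r -> s))), u   [&-rule on 1]
3. ~p | (s | ~p), u   [&-rule on 1]
4. []((~s & ~r) -> (r -> s)), u   [~->-rule on 2]
5. ~([](~s & ~r) -> [](r -> s)), u   [~->-rule on 2]
6. [](~s & ~r), u   [~->-rule on 5]
7. ~[](r -> s), u   [~->-rule on 5]
8. (~s & ~r) -> (r -> s), u   [[]-rule on 4 via uRu]
9. ~s & ~r, u   [[]-rule on 6 via uRu]
10. ~s, u   [&-rule on 9]
11. ~r, u   [&-rule on 9]
12. s | ~p, u   [|-rule on 3 (branches; this branch)]
13. r -> s, u   [->-rule on 8 (branches; this branch)]
14. ~p, u   [|-rule on 12 (branches; this branch)]
15. ~(r -> s), v   [~[]-rule on 7: fresh world v, uRv]
16. r, v   [~->-rule on 15]
17. ~s, v   [~->-rule on 15]
18. (~s & ~r) -> (r -> s), v   [[]-rule on 4 via uRv]
19. ~s & ~r, v   [[]-rule on 6 via uRv]
20. ~r, v   [&-rule on 19]
Accessibility: uRu, uRv, vRv
Branch closes: r and ~r both at v.
(One branch shown.) All branches close.

Unsatisfiable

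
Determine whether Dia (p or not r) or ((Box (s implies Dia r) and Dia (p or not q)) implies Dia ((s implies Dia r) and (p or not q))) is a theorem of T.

Tableau for the negation not (Dia (p or not r) or ((Box (s implies Dia r) and Dia (p or not q)) implies Dia ((s implies Dia r) and (p or not q)))):
1. not (Dia (p or not r) or ((Box (s implies Dia r) and Dia (p or not q)) implies Dia ((s implies Dia r) and (p or not q)))), 0
2. not Dia (p or not r), 0
3. not ((Box (s implies Dia r) and Dia (p or not q)) implies Dia ((s implies Dia r) and (p or not q))), 0
4. Box (s implies Dia r) and Dia (p or not q), 0
5. not Dia ((s implies Dia r) and (p or not q)), 0
6. Box (s implies Dia r), 0
7. Dia (p or not q), 0
8. not (p or not r), 0
9. not p, 0
10. r, 0
11. not ((s implies Dia r) and (p or not q)), 0
12. s implies Dia r, 0
13. not (p or not q), 0
14. q, 0
15. Dia r, 0
16. p or not q, 1
17. not (p or not r), 1
18. not p, 1
19. r, 1
20. not ((s implies Dia r) and (p or not q)), 1
21. s implies Dia r, 1
22. not q, 1
23. not (s implies Dia r), 1
24. s, 1
25. not Dia r, 1
26. not r, 1
Accessibility: 0R0, 0R1, 1R1
Branch closes: r and not r both at 1.
Every branch of the negation's tableau closes; the branch above is one of them.

Valid in T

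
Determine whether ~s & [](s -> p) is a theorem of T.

Not valid

Tableau for the negation ~(~s & [](s -> p)):
1. ~(~s & [](s -> p)), w0
2. ~[](s -> p), w0
3. ~(s -> p), w1
4. s, w1
5. ~p, w1
Accessibility: w0Rw0, w0Rw1, w1Rw1
The negation has an open branch (countermodel exists).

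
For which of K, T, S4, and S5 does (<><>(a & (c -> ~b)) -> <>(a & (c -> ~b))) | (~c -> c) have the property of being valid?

S4, S5

T-tableau for the negation ~((<><>(a & (c -> ~b)) -> <>(a & (c -> ~b))) | (~c -> c)):
1. ~((<><>(a & (c -> ~b)) -> <>(a & (c -> ~b))) | (~c -> c)), 0
2. ~(<><>(a & (c -> ~b)) -> <>(a & (c -> ~b))), 0   [~|-rule on 1]
3. ~(~c -> c), 0   [~|-rule on 1]
4. <><>(a & (c -> ~b)), 0   [~->-rule on 2]
5. ~<>(a & (c -> ~b)), 0   [~->-rule on 2]
6. ~c, 0   [~->-rule on 3]
7. ~(a & (c -> ~b)), 0   [~<>-rule on 5 via 0R0]
8. ~a, 0   [~&-rule on 7 (branches; this branch)]
9. <>(a & (c -> ~b)), 1   [<>-rule on 4: fresh world 1, 0R1]
10. ~(a & (c -> ~b)), 1   [~<>-rule on 5 via 0R1]
11. ~(c -> ~b), 1   [~&-rule on 10 (branches; this branch)]
12. c, 1   [~->-rule on 11]
13. b, 1   [~->-rule on 11]
14. a & (c -> ~b), 2   [<>-rule on 9: fresh world 2, 1R2]
15. a, 2   [&-rule on 14]
16. c -> ~b, 2   [&-rule on 14]
17. ~b, 2   [->-rule on 16 (branches; this branch)]
Accessibility: 0R0, 0R1, 1R1, 1R2, 2R2
Complete open branch: countermodel on a T-frame, so not valid in T, nor in K (the same frame is also a K-frame).
S4-tableau for the negation ~((<><>(a & (c -> ~b)) -> <>(a & (c -> ~b))) | (~c -> c)):
1. ~((<><>(a & (c -> ~b)) -> <>(a & (c -> ~b))) | (~c -> c)), 0
2. ~(<><>(a & (c -> ~b)) -> <>(a & (c -> ~b))), 0   [~|-rule on 1]
3. ~(~c -> c), 0   [~|-rule on 1]
4. <><>(a & (c -> ~b)), 0   [~->-rule on 2]
5. ~<>(a & (c -> ~b)), 0   [~->-rule on 2]
6. ~c, 0   [~->-rule on 3]
7. ~(a & (c -> ~b)), 0   [~<>-rule on 5 via 0R0]
8. ~a, 0   [~&-rule on 7 (branches; this branch)]
9. <>(a & (c -> ~b)), 1   [<>-rule on 4: fresh world 1, 0R1]
10. ~(a & (c -> ~b)), 1   [~<>-rule on 5 via 0R1]
11. ~(c -> ~b), 1   [~&-rule on 10 (branches; this branch)]
12. c, 1   [~->-rule on 11]
13. b, 1   [~->-rule on 11]
14. a & (c -> ~b), 2   [<>-rule on 9: fresh world 2, 1R2]
15. a, 2   [&-rule on 14]
16. c -> ~b, 2   [&-rule on 14]
17. ~(a & (c -> ~b)), 2   [~<>-rule on 5 via 0R2]
18. ~b, 2   [->-rule on 16 (branches; this branch)]
19. ~(c -> ~b), 2   [~&-rule on 17 (branches; this branch)]
20. c, 2   [~->-rule on 19]
21. b, 2   [~->-rule on 19]
Accessibility: 0R0, 0R1, 0R2, 1R1, 1R2, 2R2
Branch closes: b and ~b both at 2.
Every branch closes (one shown): valid in S4, hence also in S5 (every theorem of S4 is a theorem of S5).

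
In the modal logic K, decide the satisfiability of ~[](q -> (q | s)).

Unsatisfiable

1. ~[](q -> (q | s)), u
2. ~(q -> (q | s)), v   [~[]-rule on 1: fresh world v, uRv]
3. q, v   [~->-rule on 2]
4. ~(q | s), v   [~->-rule on 2]
5. ~q, v   [~|-rule on 4]
6. ~s, v   [~|-rule on 4]
Accessibility: uRv
Branch closes: q and ~q both at v.
Every branch closes; the branch above is one of them.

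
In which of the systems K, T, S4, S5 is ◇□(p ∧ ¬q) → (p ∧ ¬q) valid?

S5-tableau for the negation ¬(◇□(p ∧ ¬q) → (p ∧ ¬q)):
1. ¬(◇□(p ∧ ¬q) → (p ∧ ¬q)), 0
2. ◇□(p ∧ ¬q), 0   [¬→-rule on 1]
3. ¬(p ∧ ¬q), 0   [¬→-rule on 1]
4. q, 0   [¬∧-rule on 3 (branches; this branch)]
5. □(p ∧ ¬q), 1   [◇-rule on 2: fresh world 1, 0R1]
6. p ∧ ¬q, 0   [□-rule on 5 via 1R0]
7. p, 0   [∧-rule on 6]
8. ¬q, 0   [∧-rule on 6]
Accessibility: 0R0, 0R1, 1R0, 1R1
Branch closes: q and ¬q both at 0.
Every branch closes (one shown): valid in S5.
S4-tableau for the negation ¬(◇□(p ∧ ¬q) → (p ∧ ¬q)):
1. ¬(◇□(p ∧ ¬q) → (p ∧ ¬q)), 0
2. ◇□(p ∧ ¬q), 0   [¬→-rule on 1]
3. ¬(p ∧ ¬q), 0   [¬→-rule on 1]
4. q, 0   [¬∧-rule on 3 (branches; this branch)]
5. □(p ∧ ¬q), 1   [◇-rule on 2: fresh world 1, 0R1]
6. p ∧ ¬q, 1   [□-rule on 5 via 1R1]
7. p, 1   [∧-rule on 6]
8. ¬q, 1   [∧-rule on 6]
Accessibility: 0R0, 0R1, 1R1
Complete open branch: countermodel on an S4-frame, so not valid in S4, nor in K, T (the same frame is also a K-frame and a T-frame).

S5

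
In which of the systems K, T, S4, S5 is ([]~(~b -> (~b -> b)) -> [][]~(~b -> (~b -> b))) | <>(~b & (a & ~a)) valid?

S4, S5

T-tableau for the negation ~(([]~(~b -> (~b -> b)) -> [][]~(~b -> (~b -> b))) | <>(~b & (a & ~a))):
1. ~(([]~(~b -> (~b -> b)) -> [][]~(~b -> (~b -> b))) | <>(~b & (a & ~a))), 0
2. ~([]~(~b -> (~b -> b)) -> [][]~(~b -> (~b -> b))), 0
3. ~<>(~b & (a & ~a)), 0
4. []~(~b -> (~b -> b)), 0
5. ~[][]~(~b -> (~b -> b)), 0
6. ~(~b & (a & ~a)), 0
7. ~(~b -> (~b -> b)), 0
8. ~b, 0
9. ~(~b -> b), 0
10. ~(a & ~a), 0
11. a, 0
12. ~[]~(~b -> (~b -> b)), 1
13. ~(~b & (a & ~a)), 1
14. ~(~b -> (~b -> b)), 1
15. ~b, 1
16. ~(~b -> b), 1
17. ~(a & ~a), 1
18. a, 1
19. ~b -> (~b -> b), 2
20. ~b -> b, 2
21. b, 2
Accessibility: 0R0, 0R1, 1R1, 1R2, 2R2
Complete open branch: countermodel on a T-frame, so not valid in T, nor in K (the same frame is also a K-frame).
S4-tableau for the negation ~(([]~(~b -> (~b -> b)) -> [][]~(~b -> (~b -> b))) | <>(~b & (a & ~a))):
1. ~(([]~(~b -> (~b -> b)) -> [][]~(~b -> (~b -> b))) | <>(~b & (a & ~a))), 0
2. ~([]~(~b -> (~b -> b)) -> [][]~(~b -> (~b -> b))), 0
3. ~<>(~b & (a & ~a)), 0
4. []~(~b -> (~b -> b)), 0
5. ~[][]~(~b -> (~b -> b)), 0
6. ~(~b & (a & ~a)), 0
7. ~(~b -> (~b -> b)), 0
8. ~b, 0
9. ~(~b -> b), 0
10. ~(a & ~a), 0
11. a, 0
12. ~[]~(~b -> (~b -> b)), 1
13. ~(~b & (a & ~a)), 1
14. ~(~b -> (~b -> b)), 1
15. ~b, 1
16. ~(~b -> b), 1
17. ~(a & ~a), 1
18. a, 1
19. ~b -> (~b -> b), 2
20. ~(~b & (a & ~a)), 2
21. ~(~b -> (~b -> b)), 2
22. ~b, 2
23. ~(~b -> b), 2
24. ~b -> b, 2
25. ~(a & ~a), 2
26. b, 2
Accessibility: 0R0, 0R1, 0R2, 1R1, 1R2, 2R2
Branch closes: b and ~b both at 2.
Every branch closes (one shown): valid in S4, hence also in S5 (every theorem of S4 is a theorem of S5).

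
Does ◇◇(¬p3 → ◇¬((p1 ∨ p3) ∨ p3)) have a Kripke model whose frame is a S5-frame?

Satisfiable (open branch found)

1. ◇◇(¬p3 → ◇¬((p1 ∨ p3) ∨ p3)), u
2. ◇(¬p3 → ◇¬((p1 ∨ p3) ∨ p3)), v
3. ¬p3 → ◇¬((p1 ∨ p3) ∨ p3), w
4. ◇¬((p1 ∨ p3) ∨ p3), w
5. ¬((p1 ∨ p3) ∨ p3), x
6. ¬(p1 ∨ p3), x
7. ¬p3, x
8. ¬p1, x
Accessibility: uRu, uRv, uRw, uRx, vRu, vRv, vRw, vRx, wRu, wRv, wRw, wRx, xRu, xRv, xRw, xRx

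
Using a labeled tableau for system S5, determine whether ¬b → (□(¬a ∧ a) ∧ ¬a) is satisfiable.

1. ¬b → (□(¬a ∧ a) ∧ ¬a), w0
2. b, w0
Accessibility: w0Rw0

Yes, satisfiable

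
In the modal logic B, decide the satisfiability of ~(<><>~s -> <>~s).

1. ~(<><>~s -> <>~s), w0
2. <><>~s, w0
3. ~<>~s, w0
4. s, w0
5. <>~s, w1
6. s, w1
7. ~s, w2
Accessibility: w0Rw0, w0Rw1, w1Rw0, w1Rw1, w1Rw2, w2Rw1, w2Rw2

Yes, satisfiable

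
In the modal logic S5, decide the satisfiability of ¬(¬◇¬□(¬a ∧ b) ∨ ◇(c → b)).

1. ¬(¬◇¬□(¬a ∧ b) ∨ ◇(c → b)), u
2. ◇¬□(¬a ∧ b), u
3. ¬◇(c → b), u
4. ¬(c → b), u
5. c, u
6. ¬b, u
7. ¬□(¬a ∧ b), v
8. ¬(c → b), v
9. c, v
10. ¬b, v
11. ¬(¬a ∧ b), w
12. ¬(c → b), w
13. c, w
14. ¬b, w
Accessibility: uRu, uRv, uRw, vRu, vRv, vRw, wRu, wRv, wRw

Yes, satisfiable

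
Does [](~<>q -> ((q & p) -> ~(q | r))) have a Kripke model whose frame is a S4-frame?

Yes, satisfiable

1. [](~<>q -> ((q & p) -> ~(q | r))), 0
2. ~<>q -> ((q & p) -> ~(q | r)), 0
3. (q & p) -> ~(q | r), 0
4. ~(q | r), 0
5. ~q, 0
6. ~r, 0
Accessibility: 0R0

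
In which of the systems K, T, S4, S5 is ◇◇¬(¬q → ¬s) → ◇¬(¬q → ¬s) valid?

S4, S5

S4-tableau for the negation ¬(◇◇¬(¬q → ¬s) → ◇¬(¬q → ¬s)):
1. ¬(◇◇¬(¬q → ¬s) → ◇¬(¬q → ¬s)), w0
2. ◇◇¬(¬q → ¬s), w0   [¬→-rule on 1]
3. ¬◇¬(¬q → ¬s), w0   [¬→-rule on 1]
4. ¬q → ¬s, w0   [¬◇-rule on 3 via w0Rw0]
5. ¬s, w0   [→-rule on 4 (branches; this branch)]
6. ◇¬(¬q → ¬s), w1   [◇-rule on 2: fresh world w1, w0Rw1]
7. ¬q → ¬s, w1   [¬◇-rule on 3 via w0Rw1]
8. ¬s, w1   [→-rule on 7 (branches; this branch)]
9. ¬(¬q → ¬s), w2   [◇-rule on 6: fresh world w2, w1Rw2]
10. ¬q, w2   [¬→-rule on 9]
11. s, w2   [¬→-rule on 9]
12. ¬q → ¬s, w2   [¬◇-rule on 3 via w0Rw2]
13. ¬s, w2   [→-rule on 12 (branches; this branch)]
Accessibility: w0Rw0, w0Rw1, w0Rw2, w1Rw1, w1Rw2, w2Rw2
Branch closes: s and ¬s both at w2.
Every branch closes (one shown): valid in S4, hence also in S5 (every theorem of S4 is a theorem of S5).
T-tableau for the negation ¬(◇◇¬(¬q → ¬s) → ◇¬(¬q → ¬s)):
1. ¬(◇◇¬(¬q → ¬s) → ◇¬(¬q → ¬s)), w0
2. ◇◇¬(¬q → ¬s), w0   [¬→-rule on 1]
3. ¬◇¬(¬q → ¬s), w0   [¬→-rule on 1]
4. ¬q → ¬s, w0   [¬◇-rule on 3 via w0Rw0]
5. ¬s, w0   [→-rule on 4 (branches; this branch)]
6. ◇¬(¬q → ¬s), w1   [◇-rule on 2: fresh world w1, w0Rw1]
7. ¬q → ¬s, w1   [¬◇-rule on 3 via w0Rw1]
8. ¬s, w1   [→-rule on 7 (branches; this branch)]
9. ¬(¬q → ¬s), w2   [◇-rule on 6: fresh world w2, w1Rw2]
10. ¬q, w2   [¬→-rule on 9]
11. s, w2   [¬→-rule on 9]
Accessibility: w0Rw0, w0Rw1, w1Rw1, w1Rw2, w2Rw2
Complete open branch: countermodel on a T-frame, so not valid in T, nor in K (the same frame is also a K-frame).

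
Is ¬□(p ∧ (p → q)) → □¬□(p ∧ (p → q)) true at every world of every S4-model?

No, not valid

Tableau for the negation ¬(¬□(p ∧ (p → q)) → □¬□(p ∧ (p → q))):
1. ¬(¬□(p ∧ (p → q)) → □¬□(p ∧ (p → q))), w0
2. ¬□(p ∧ (p → q)), w0
3. ¬□¬□(p ∧ (p → q)), w0
4. ¬(p ∧ (p → q)), w1
5. ¬(p → q), w1
6. p, w1
7. ¬q, w1
8. □(p ∧ (p → q)), w2
9. p ∧ (p → q), w2
10. p, w2
11. p → q, w2
12. q, w2
Accessibility: w0Rw0, w0Rw1, w0Rw2, w1Rw1, w2Rw2
The negation has an open branch (countermodel exists).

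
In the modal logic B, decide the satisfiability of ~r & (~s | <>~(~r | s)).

Satisfiable (open branch found)

1. ~r & (~s | <>~(~r | s)), w0
2. ~r, w0
3. ~s | <>~(~r | s), w0
4. <>~(~r | s), w0
5. ~(~r | s), w1
6. r, w1
7. ~s, w1
Accessibility: w0Rw0, w0Rw1, w1Rw0, w1Rw1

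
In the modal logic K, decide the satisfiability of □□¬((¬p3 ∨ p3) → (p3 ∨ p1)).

1. □□¬((¬p3 ∨ p3) → (p3 ∨ p1)), u

Satisfiable (open branch found)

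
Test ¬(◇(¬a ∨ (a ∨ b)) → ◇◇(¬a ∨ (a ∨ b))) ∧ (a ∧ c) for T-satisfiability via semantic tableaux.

Unsatisfiable

1. ¬(◇(¬a ∨ (a ∨ b)) → ◇◇(¬a ∨ (a ∨ b))) ∧ (a ∧ c), w0
2. ¬(◇(¬a ∨ (a ∨ b)) → ◇◇(¬a ∨ (a ∨ b))), w0
3. a ∧ c, w0
4. ◇(¬a ∨ (a ∨ b)), w0
5. ¬◇◇(¬a ∨ (a ∨ b)), w0
6. a, w0
7. c, w0
8. ¬◇(¬a ∨ (a ∨ b)), w0
9. ¬(¬a ∨ (a ∨ b)), w0
10. ¬(a ∨ b), w0
11. ¬a, w0
12. ¬b, w0
Accessibility: w0Rw0
Branch closes: a and ¬a both at w0.
All branches of the tableau close; one closing branch shown above.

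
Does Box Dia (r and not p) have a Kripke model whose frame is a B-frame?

Yes, satisfiable

1. Box Dia (r and not p), u
2. Dia (r and not p), u
3. r and not p, v
4. r, v
5. not p, v
6. Dia (r and not p), v
7. r and not p, w
8. r, w
9. not p, w
Accessibility: uRu, uRv, vRu, vRv, vRw, wRv, wRw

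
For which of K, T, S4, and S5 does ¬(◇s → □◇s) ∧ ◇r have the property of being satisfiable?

K, T, S4

S5-tableau for the formula:
1. ¬(◇s → □◇s) ∧ ◇r, w0
2. ¬(◇s → □◇s), w0
3. ◇r, w0
4. ◇s, w0
5. ¬□◇s, w0
6. r, w1
7. s, w2
8. ¬◇s, w3
9. ¬s, w0
10. ¬s, w1
11. ¬s, w2
Accessibility: w0Rw0, w0Rw1, w0Rw2, w0Rw3, w1Rw0, w1Rw1, w1Rw2, w1Rw3, w2Rw0, w2Rw1, w2Rw2, w2Rw3, w3Rw0, w3Rw1, w3Rw2, w3Rw3
Branch closes: s and ¬s both at w2.
Every branch closes (one shown): unsatisfiable in S5.
S4-tableau for the formula:
1. ¬(◇s → □◇s) ∧ ◇r, w0
2. ¬(◇s → □◇s), w0
3. ◇r, w0
4. ◇s, w0
5. ¬□◇s, w0
6. r, w1
7. s, w2
8. ¬◇s, w3
9. ¬s, w3
Accessibility: w0Rw0, w0Rw1, w0Rw2, w0Rw3, w1Rw1, w2Rw2, w3Rw3
Complete open branch: satisfiable in S4, hence also in K, T (this S4-model is also a K-model and a T-model).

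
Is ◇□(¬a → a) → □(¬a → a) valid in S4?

Tableau for the negation ¬(◇□(¬a → a) → □(¬a → a)):
1. ¬(◇□(¬a → a) → □(¬a → a)), w0
2. ◇□(¬a → a), w0   [¬→-rule on 1]
3. ¬□(¬a → a), w0   [¬→-rule on 1]
4. □(¬a → a), w1   [◇-rule on 2: fresh world w1, w0Rw1]
5. ¬a → a, w1   [□-rule on 4 via w1Rw1]
6. a, w1   [→-rule on 5 (branches; this branch)]
7. ¬(¬a → a), w2   [¬□-rule on 3: fresh world w2, w0Rw2]
8. ¬a, w2   [¬→-rule on 7]
Accessibility: w0Rw0, w0Rw1, w0Rw2, w1Rw1, w2Rw2
The negation has an open branch (countermodel exists).

Invalid (countermodel exists)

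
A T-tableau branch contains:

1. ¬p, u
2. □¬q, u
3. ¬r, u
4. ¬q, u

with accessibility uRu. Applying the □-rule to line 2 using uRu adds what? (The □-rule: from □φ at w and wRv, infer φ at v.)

¬q, u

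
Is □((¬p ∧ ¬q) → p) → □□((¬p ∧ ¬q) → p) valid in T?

Tableau for the negation ¬(□((¬p ∧ ¬q) → p) → □□((¬p ∧ ¬q) → p)):
1. ¬(□((¬p ∧ ¬q) → p) → □□((¬p ∧ ¬q) → p)), w0
2. □((¬p ∧ ¬q) → p), w0   [¬→-rule on 1]
3. ¬□□((¬p ∧ ¬q) → p), w0   [¬→-rule on 1]
4. (¬p ∧ ¬q) → p, w0   [□-rule on 2 via w0Rw0]
5. p, w0   [→-rule on 4 (branches; this branch)]
6. ¬□((¬p ∧ ¬q) → p), w1   [¬□-rule on 3: fresh world w1, w0Rw1]
7. (¬p ∧ ¬q) → p, w1   [□-rule on 2 via w0Rw1]
8. p, w1   [→-rule on 7 (branches; this branch)]
9. ¬((¬p ∧ ¬q) → p), w2   [¬□-rule on 6: fresh world w2, w1Rw2]
10. ¬p ∧ ¬q, w2   [¬→-rule on 9]
11. ¬p, w2   [¬→-rule on 9]
12. ¬q, w2   [∧-rule on 10]
Accessibility: w0Rw0, w0Rw1, w1Rw1, w1Rw2, w2Rw2
The negation has an open branch (countermodel exists).

No, not valid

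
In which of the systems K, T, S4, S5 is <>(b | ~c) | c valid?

T-tableau for the negation ~(<>(b | ~c) | c):
1. ~(<>(b | ~c) | c), u
2. ~<>(b | ~c), u
3. ~c, u
4. ~(b | ~c), u
5. ~b, u
6. c, u
Accessibility: uRu
Branch closes: c and ~c both at u.
Every branch closes (one shown): valid in T, hence also in S4, S5 (every theorem of T is a theorem of S4 and S5).
K-tableau for the negation ~(<>(b | ~c) | c):
1. ~(<>(b | ~c) | c), u
2. ~<>(b | ~c), u
3. ~c, u
Complete open branch: countermodel on a K-frame, so not valid in K.

T, S4, S5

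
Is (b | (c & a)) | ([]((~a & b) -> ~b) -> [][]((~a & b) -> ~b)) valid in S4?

Yes, valid

Tableau for the negation ~((b | (c & a)) | ([]((~a & b) -> ~b) -> [][]((~a & b) -> ~b))):
1. ~((b | (c & a)) | ([]((~a & b) -> ~b) -> [][]((~a & b) -> ~b))), u
2. ~(b | (c & a)), u
3. ~([]((~a & b) -> ~b) -> [][]((~a & b) -> ~b)), u
4. ~b, u
5. ~(c & a), u
6. []((~a & b) -> ~b), u
7. ~[][]((~a & b) -> ~b), u
8. (~a & b) -> ~b, u
9. ~a, u
10. ~(~a & b), u
11. ~[]((~a & b) -> ~b), v
12. (~a & b) -> ~b, v
13. ~(~a & b), v
14. ~b, v
15. ~((~a & b) -> ~b), w
16. ~a & b, w
17. b, w
18. ~a, w
19. (~a & b) -> ~b, w
20. ~(~a & b), w
21. ~b, w
Accessibility: uRu, uRv, uRw, vRv, vRw, wRw
Branch closes: b and ~b both at w.
Every branch of the negation's tableau closes; the branch above is one of them.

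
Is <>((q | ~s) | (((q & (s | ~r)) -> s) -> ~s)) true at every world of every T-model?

No, not valid

Tableau for the negation ~<>((q | ~s) | (((q & (s | ~r)) -> s) -> ~s)):
1. ~<>((q | ~s) | (((q & (s | ~r)) -> s) -> ~s)), u
2. ~((q | ~s) | (((q & (s | ~r)) -> s) -> ~s)), u   [~<>-rule on 1 via uRu]
3. ~(q | ~s), u   [~|-rule on 2]
4. ~(((q & (s | ~r)) -> s) -> ~s), u   [~|-rule on 2]
5. ~q, u   [~|-rule on 3]
6. s, u   [~|-rule on 3]
7. (q & (s | ~r)) -> s, u   [~->-rule on 4]
Accessibility: uRu
The negation has an open branch (countermodel exists).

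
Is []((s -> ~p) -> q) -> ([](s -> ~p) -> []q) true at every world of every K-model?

Tableau for the negation ~([]((s -> ~p) -> q) -> ([](s -> ~p) -> []q)):
1. ~([]((s -> ~p) -> q) -> ([](s -> ~p) -> []q)), u
2. []((s -> ~p) -> q), u
3. ~([](s -> ~p) -> []q), u
4. [](s -> ~p), u
5. ~[]q, u
6. ~q, v
7. (s -> ~p) -> q, v
8. s -> ~p, v
9. ~(s -> ~p), v
10. s, v
11. p, v
12. ~p, v
Accessibility: uRv
Branch closes: p and ~p both at v.
Every branch of the negation's tableau closes; the branch above is one of them.

Valid in K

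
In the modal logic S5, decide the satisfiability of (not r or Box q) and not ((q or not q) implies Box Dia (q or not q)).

1. (not r or Box q) and not ((q or not q) implies Box Dia (q or not q)), 0
2. not r or Box q, 0   [and-rule on 1]
3. not ((q or not q) implies Box Dia (q or not q)), 0   [and-rule on 1]
4. q or not q, 0   [neg-implies-rule on 3]
5. not Box Dia (q or not q), 0   [neg-implies-rule on 3]
6. Box q, 0   [or-rule on 2 (branches; this branch)]
7. q, 0   [Box-rule on 6 via 0R0]
8. not Dia (q or not q), 1   [neg-Box-rule on 5: fresh world 1, 0R1]
9. q, 1   [Box-rule on 6 via 0R1]
10. not (q or not q), 0   [neg-Dia-rule on 8 via 1R0]
11. not q, 0   [neg-or-rule on 10]
Accessibility: 0R0, 0R1, 1R0, 1R1
Branch closes: q and not q both at 0.
Every branch closes; the branch above is one of them.

Unsatisfiable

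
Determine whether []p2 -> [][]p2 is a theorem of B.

Tableau for the negation ~([]p2 -> [][]p2):
1. ~([]p2 -> [][]p2), 0
2. []p2, 0
3. ~[][]p2, 0
4. p2, 0
5. ~[]p2, 1
6. p2, 1
7. ~p2, 2
Accessibility: 0R0, 0R1, 1R0, 1R1, 1R2, 2R1, 2R2
The negation has an open branch (countermodel exists).

Not valid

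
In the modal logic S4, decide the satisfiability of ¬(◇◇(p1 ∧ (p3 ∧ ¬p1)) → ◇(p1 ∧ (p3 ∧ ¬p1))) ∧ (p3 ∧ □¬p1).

Unsatisfiable

1. ¬(◇◇(p1 ∧ (p3 ∧ ¬p1)) → ◇(p1 ∧ (p3 ∧ ¬p1))) ∧ (p3 ∧ □¬p1), u
2. ¬(◇◇(p1 ∧ (p3 ∧ ¬p1)) → ◇(p1 ∧ (p3 ∧ ¬p1))), u
3. p3 ∧ □¬p1, u
4. ◇◇(p1 ∧ (p3 ∧ ¬p1)), u
5. ¬◇(p1 ∧ (p3 ∧ ¬p1)), u
6. p3, u
7. □¬p1, u
8. ¬(p1 ∧ (p3 ∧ ¬p1)), u
9. ¬p1, u
10. ◇(p1 ∧ (p3 ∧ ¬p1)), v
11. ¬(p1 ∧ (p3 ∧ ¬p1)), v
12. ¬p1, v
13. ¬(p3 ∧ ¬p1), v
14. ¬p3, v
15. p1 ∧ (p3 ∧ ¬p1), w
16. p1, w
17. p3 ∧ ¬p1, w
18. p3, w
19. ¬p1, w
Accessibility: uRu, uRv, uRw, vRv, vRw, wRw
Branch closes: p1 and ¬p1 both at w.
All branches of the tableau close; one closing branch shown above.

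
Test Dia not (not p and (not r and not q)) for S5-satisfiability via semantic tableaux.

1. Dia not (not p and (not r and not q)), 0
2. not (not p and (not r and not q)), 1
3. not (not r and not q), 1
4. q, 1
Accessibility: 0R0, 0R1, 1R0, 1R1

Yes, satisfiable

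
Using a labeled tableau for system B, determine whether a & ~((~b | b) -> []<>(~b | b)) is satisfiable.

Unsatisfiable

1. a & ~((~b | b) -> []<>(~b | b)), w0
2. a, w0   [&-rule on 1]
3. ~((~b | b) -> []<>(~b | b)), w0   [&-rule on 1]
4. ~b | b, w0   [~->-rule on 3]
5. ~[]<>(~b | b), w0   [~->-rule on 3]
6. b, w0   [|-rule on 4 (branches; this branch)]
7. ~<>(~b | b), w1   [~[]-rule on 5: fresh world w1, w0Rw1]
8. ~(~b | b), w0   [~<>-rule on 7 via w1Rw0]
9. ~b, w0   [~|-rule on 8]
Accessibility: w0Rw0, w0Rw1, w1Rw0, w1Rw1
Branch closes: b and ~b both at w0.
Every branch closes; the branch above is one of them.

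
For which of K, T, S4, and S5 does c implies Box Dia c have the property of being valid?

S5-tableau for the negation not (c implies Box Dia c):
1. not (c implies Box Dia c), 0
2. c, 0
3. not Box Dia c, 0
4. not Dia c, 1
5. not c, 0
Accessibility: 0R0, 0R1, 1R0, 1R1
Branch closes: c and not c both at 0.
Every branch closes (one shown): valid in S5.
S4-tableau for the negation not (c implies Box Dia c):
1. not (c implies Box Dia c), 0
2. c, 0
3. not Box Dia c, 0
4. not Dia c, 1
5. not c, 1
Accessibility: 0R0, 0R1, 1R1
Complete open branch: countermodel on an S4-frame, so not valid in S4, nor in K, T (the same frame is also a K-frame and a T-frame).

S5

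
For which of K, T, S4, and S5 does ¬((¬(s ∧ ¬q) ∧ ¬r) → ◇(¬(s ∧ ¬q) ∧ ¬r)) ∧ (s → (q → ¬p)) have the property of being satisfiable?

K

T-tableau for the formula:
1. ¬((¬(s ∧ ¬q) ∧ ¬r) → ◇(¬(s ∧ ¬q) ∧ ¬r)) ∧ (s → (q → ¬p)), u
2. ¬((¬(s ∧ ¬q) ∧ ¬r) → ◇(¬(s ∧ ¬q) ∧ ¬r)), u
3. s → (q → ¬p), u
4. ¬(s ∧ ¬q) ∧ ¬r, u
5. ¬◇(¬(s ∧ ¬q) ∧ ¬r), u
6. ¬(s ∧ ¬q), u
7. ¬r, u
8. ¬(¬(s ∧ ¬q) ∧ ¬r), u
9. q → ¬p, u
10. q, u
11. s ∧ ¬q, u
12. s, u
13. ¬q, u
Accessibility: uRu
Branch closes: q and ¬q both at u.
Every branch closes (one shown): unsatisfiable in T, hence also in S4, S5 (every S4/S5-frame is a T-frame).
K-tableau for the formula:
1. ¬((¬(s ∧ ¬q) ∧ ¬r) → ◇(¬(s ∧ ¬q) ∧ ¬r)) ∧ (s → (q → ¬p)), u
2. ¬((¬(s ∧ ¬q) ∧ ¬r) → ◇(¬(s ∧ ¬q) ∧ ¬r)), u
3. s → (q → ¬p), u
4. ¬(s ∧ ¬q) ∧ ¬r, u
5. ¬◇(¬(s ∧ ¬q) ∧ ¬r), u
6. ¬(s ∧ ¬q), u
7. ¬r, u
8. q → ¬p, u
9. q, u
10. ¬p, u
Complete open branch: satisfiable in K.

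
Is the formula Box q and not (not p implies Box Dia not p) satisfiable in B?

1. Box q and not (not p implies Box Dia not p), u
2. Box q, u
3. not (not p implies Box Dia not p), u
4. not p, u
5. not Box Dia not p, u
6. q, u
7. not Dia not p, v
8. q, v
9. p, u
Accessibility: uRu, uRv, vRu, vRv
Branch closes: p and not p both at u.
All branches of the tableau close; one closing branch shown above.

Unsatisfiable (every branch closes)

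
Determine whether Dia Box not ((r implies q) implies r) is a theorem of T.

Tableau for the negation not Dia Box not ((r implies q) implies r):
1. not Dia Box not ((r implies q) implies r), w0
2. not Box not ((r implies q) implies r), w0
3. (r implies q) implies r, w1
4. not Box not ((r implies q) implies r), w1
5. r, w1
6. (r implies q) implies r, w2
7. r, w2
Accessibility: w0Rw0, w0Rw1, w1Rw1, w1Rw2, w2Rw2
The negation has an open branch (countermodel exists).

No, not valid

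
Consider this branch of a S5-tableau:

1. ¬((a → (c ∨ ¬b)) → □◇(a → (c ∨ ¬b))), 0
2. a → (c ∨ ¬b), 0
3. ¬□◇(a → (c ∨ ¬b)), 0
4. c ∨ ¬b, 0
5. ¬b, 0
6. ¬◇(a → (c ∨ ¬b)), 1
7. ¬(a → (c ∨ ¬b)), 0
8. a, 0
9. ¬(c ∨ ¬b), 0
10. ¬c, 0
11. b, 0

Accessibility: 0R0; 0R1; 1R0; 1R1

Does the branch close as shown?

Yes, closed

Both b and ¬b appear at 0.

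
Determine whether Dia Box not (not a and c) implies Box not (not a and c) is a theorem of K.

Not valid

Tableau for the negation not (Dia Box not (not a and c) implies Box not (not a and c)):
1. not (Dia Box not (not a and c) implies Box not (not a and c)), 0
2. Dia Box not (not a and c), 0
3. not Box not (not a and c), 0
4. Box not (not a and c), 1
5. not a and c, 2
6. not a, 2
7. c, 2
Accessibility: 0R1, 0R2
The negation has an open branch (countermodel exists).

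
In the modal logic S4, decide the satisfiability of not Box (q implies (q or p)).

Unsatisfiable (every branch closes)

1. not Box (q implies (q or p)), 0
2. not (q implies (q or p)), 1
3. q, 1
4. not (q or p), 1
5. not q, 1
6. not p, 1
Accessibility: 0R0, 0R1, 1R1
Branch closes: q and not q both at 1.
(One branch shown.) All branches close.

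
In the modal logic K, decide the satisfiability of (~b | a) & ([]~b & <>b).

No, unsatisfiable

1. (~b | a) & ([]~b & <>b), u
2. ~b | a, u
3. []~b & <>b, u
4. []~b, u
5. <>b, u
6. a, u
7. b, v
8. ~b, v
Accessibility: uRv
Branch closes: b and ~b both at v.
(One branch shown.) All branches close.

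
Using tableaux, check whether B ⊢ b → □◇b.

Valid in B

Tableau for the negation ¬(b → □◇b):
1. ¬(b → □◇b), w0
2. b, w0
3. ¬□◇b, w0
4. ¬◇b, w1
5. ¬b, w0
Accessibility: w0Rw0, w0Rw1, w1Rw0, w1Rw1
Branch closes: b and ¬b both at w0.
All branches of the negation close; one closing branch shown above.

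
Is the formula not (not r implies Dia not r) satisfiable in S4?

Unsatisfiable (every branch closes)

1. not (not r implies Dia not r), w0
2. not r, w0
3. not Dia not r, w0
4. r, w0
Accessibility: w0Rw0
Branch closes: r and not r both at w0.
(One branch shown.) All branches close.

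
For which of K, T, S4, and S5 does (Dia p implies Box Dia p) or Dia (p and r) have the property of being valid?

S5

S4-tableau for the negation not ((Dia p implies Box Dia p) or Dia (p and r)):
1. not ((Dia p implies Box Dia p) or Dia (p and r)), 0
2. not (Dia p implies Box Dia p), 0
3. not Dia (p and r), 0
4. Dia p, 0
5. not Box Dia p, 0
6. not (p and r), 0
7. not r, 0
8. p, 1
9. not (p and r), 1
10. not r, 1
11. not Dia p, 2
12. not (p and r), 2
13. not p, 2
14. not r, 2
Accessibility: 0R0, 0R1, 0R2, 1R1, 2R2
Complete open branch: countermodel on an S4-frame, so not valid in S4, nor in K, T (the same frame is also a K-frame and a T-frame).
S5-tableau for the negation not ((Dia p implies Box Dia p) or Dia (p and r)):
1. not ((Dia p implies Box Dia p) or Dia (p and r)), 0
2. not (Dia p implies Box Dia p), 0
3. not Dia (p and r), 0
4. Dia p, 0
5. not Box Dia p, 0
6. not (p and r), 0
7. not r, 0
8. p, 1
9. not (p and r), 1
10. not r, 1
11. not Dia p, 2
12. not (p and r), 2
13. not p, 0
14. not p, 1
Accessibility: 0R0, 0R1, 0R2, 1R0, 1R1, 1R2, 2R0, 2R1, 2R2
Branch closes: p and not p both at 1.
Every branch closes (one shown): valid in S5.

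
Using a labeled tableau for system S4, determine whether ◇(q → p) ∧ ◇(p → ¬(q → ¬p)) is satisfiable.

Satisfiable

1. ◇(q → p) ∧ ◇(p → ¬(q → ¬p)), w0
2. ◇(q → p), w0
3. ◇(p → ¬(q → ¬p)), w0
4. q → p, w1
5. p, w1
6. p → ¬(q → ¬p), w2
7. ¬(q → ¬p), w2
8. q, w2
9. p, w2
Accessibility: w0Rw0, w0Rw1, w0Rw2, w1Rw1, w2Rw2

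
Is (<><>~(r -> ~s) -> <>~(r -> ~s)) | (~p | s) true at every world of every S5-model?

Tableau for the negation ~((<><>~(r -> ~s) -> <>~(r -> ~s)) | (~p | s)):
1. ~((<><>~(r -> ~s) -> <>~(r -> ~s)) | (~p | s)), u
2. ~(<><>~(r -> ~s) -> <>~(r -> ~s)), u
3. ~(~p | s), u
4. <><>~(r -> ~s), u
5. ~<>~(r -> ~s), u
6. p, u
7. ~s, u
8. r -> ~s, u
9. <>~(r -> ~s), v
10. r -> ~s, v
11. ~s, v
12. ~(r -> ~s), w
13. r, w
14. s, w
15. r -> ~s, w
16. ~s, w
Accessibility: uRu, uRv, uRw, vRu, vRv, vRw, wRu, wRv, wRw
Branch closes: s and ~s both at w.
All branches of the negation close; one closing branch shown above.

Yes, valid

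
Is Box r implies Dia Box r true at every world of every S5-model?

Yes, valid

Tableau for the negation not (Box r implies Dia Box r):
1. not (Box r implies Dia Box r), w0
2. Box r, w0
3. not Dia Box r, w0
4. r, w0
5. not Box r, w0
6. not r, w1
7. r, w1
Accessibility: w0Rw0, w0Rw1, w1Rw0, w1Rw1
Branch closes: r and not r both at w1.
All branches of the negation close; one closing branch shown above.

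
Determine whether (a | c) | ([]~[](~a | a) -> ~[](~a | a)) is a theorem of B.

Tableau for the negation ~((a | c) | ([]~[](~a | a) -> ~[](~a | a))):
1. ~((a | c) | ([]~[](~a | a) -> ~[](~a | a))), w0
2. ~(a | c), w0
3. ~([]~[](~a | a) -> ~[](~a | a)), w0
4. ~a, w0
5. ~c, w0
6. []~[](~a | a), w0
7. [](~a | a), w0
8. ~[](~a | a), w0
9. ~a | a, w0
10. ~(~a | a), w1
11. a, w1
12. ~a, w1
Accessibility: w0Rw0, w0Rw1, w1Rw0, w1Rw1
Branch closes: a and ~a both at w1.
All branches of the negation close; one closing branch shown above.

Valid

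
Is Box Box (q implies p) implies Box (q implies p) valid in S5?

Valid in S5

Tableau for the negation not (Box Box (q implies p) implies Box (q implies p)):
1. not (Box Box (q implies p) implies Box (q implies p)), u
2. Box Box (q implies p), u
3. not Box (q implies p), u
4. Box (q implies p), u
5. q implies p, u
6. p, u
7. not (q implies p), v
8. q, v
9. not p, v
10. Box (q implies p), v
11. q implies p, v
12. p, v
Accessibility: uRu, uRv, vRu, vRv
Branch closes: p and not p both at v.
Every branch of the negation's tableau closes; the branch above is one of them.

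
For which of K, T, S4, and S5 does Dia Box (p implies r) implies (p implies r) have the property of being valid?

S5-tableau for the negation not (Dia Box (p implies r) implies (p implies r)):
1. not (Dia Box (p implies r) implies (p implies r)), u
2. Dia Box (p implies r), u
3. not (p implies r), u
4. p, u
5. not r, u
6. Box (p implies r), v
7. p implies r, u
8. p implies r, v
9. r, u
Accessibility: uRu, uRv, vRu, vRv
Branch closes: r and not r both at u.
Every branch closes (one shown): valid in S5.
S4-tableau for the negation not (Dia Box (p implies r) implies (p implies r)):
1. not (Dia Box (p implies r) implies (p implies r)), u
2. Dia Box (p implies r), u
3. not (p implies r), u
4. p, u
5. not r, u
6. Box (p implies r), v
7. p implies r, v
8. r, v
Accessibility: uRu, uRv, vRv
Complete open branch: countermodel on an S4-frame, so not valid in S4, nor in K, T (the same frame is also a K-frame and a T-frame).

S5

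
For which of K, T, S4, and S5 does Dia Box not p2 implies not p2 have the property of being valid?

S4-tableau for the negation not (Dia Box not p2 implies not p2):
1. not (Dia Box not p2 implies not p2), w0
2. Dia Box not p2, w0
3. p2, w0
4. Box not p2, w1
5. not p2, w1
Accessibility: w0Rw0, w0Rw1, w1Rw1
Complete open branch: countermodel on an S4-frame, so not valid in S4, nor in K, T (the same frame is also a K-frame and a T-frame).
S5-tableau for the negation not (Dia Box not p2 implies not p2):
1. not (Dia Box not p2 implies not p2), w0
2. Dia Box not p2, w0
3. p2, w0
4. Box not p2, w1
5. not p2, w0
Accessibility: w0Rw0, w0Rw1, w1Rw0, w1Rw1
Branch closes: p2 and not p2 both at w0.
Every branch closes (one shown): valid in S5.

S5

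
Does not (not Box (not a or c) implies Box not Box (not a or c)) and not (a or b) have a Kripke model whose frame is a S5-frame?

No, unsatisfiable

1. not (not Box (not a or c) implies Box not Box (not a or c)) and not (a or b), 0
2. not (not Box (not a or c) implies Box not Box (not a or c)), 0
3. not (a or b), 0
4. not Box (not a or c), 0
5. not Box not Box (not a or c), 0
6. not a, 0
7. not b, 0
8. not (not a or c), 1
9. a, 1
10. not c, 1
11. Box (not a or c), 2
12. not a or c, 0
13. not a or c, 1
14. not a or c, 2
15. c, 0
16. c, 1
Accessibility: 0R0, 0R1, 0R2, 1R0, 1R1, 1R2, 2R0, 2R1, 2R2
Branch closes: c and not c both at 1.
All branches of the tableau close; one closing branch shown above.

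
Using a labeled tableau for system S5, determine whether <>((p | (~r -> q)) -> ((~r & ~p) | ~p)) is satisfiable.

Satisfiable

1. <>((p | (~r -> q)) -> ((~r & ~p) | ~p)), u
2. (p | (~r -> q)) -> ((~r & ~p) | ~p), v
3. (~r & ~p) | ~p, v
4. ~p, v
Accessibility: uRu, uRv, vRu, vRv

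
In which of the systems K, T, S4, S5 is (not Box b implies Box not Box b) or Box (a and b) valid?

S5-tableau for the negation not ((not Box b implies Box not Box b) or Box (a and b)):
1. not ((not Box b implies Box not Box b) or Box (a and b)), 0
2. not (not Box b implies Box not Box b), 0
3. not Box (a and b), 0
4. not Box b, 0
5. not Box not Box b, 0
6. not (a and b), 1
7. not a, 1
8. not b, 2
9. Box b, 3
10. b, 0
11. b, 1
12. b, 2
Accessibility: 0R0, 0R1, 0R2, 0R3, 1R0, 1R1, 1R2, 1R3, 2R0, 2R1, 2R2, 2R3, 3R0, 3R1, 3R2, 3R3
Branch closes: b and not b both at 2.
Every branch closes (one shown): valid in S5.
S4-tableau for the negation not ((not Box b implies Box not Box b) or Box (a and b)):
1. not ((not Box b implies Box not Box b) or Box (a and b)), 0
2. not (not Box b implies Box not Box b), 0
3. not Box (a and b), 0
4. not Box b, 0
5. not Box not Box b, 0
6. not (a and b), 1
7. not b, 1
8. not b, 2
9. Box b, 3
10. b, 3
Accessibility: 0R0, 0R1, 0R2, 0R3, 1R1, 2R2, 3R3
Complete open branch: countermodel on an S4-frame, so not valid in S4, nor in K, T (the same frame is also a K-frame and a T-frame).

S5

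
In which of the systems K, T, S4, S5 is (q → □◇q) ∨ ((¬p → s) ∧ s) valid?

S5

S5-tableau for the negation ¬((q → □◇q) ∨ ((¬p → s) ∧ s)):
1. ¬((q → □◇q) ∨ ((¬p → s) ∧ s)), 0
2. ¬(q → □◇q), 0
3. ¬((¬p → s) ∧ s), 0
4. q, 0
5. ¬□◇q, 0
6. ¬(¬p → s), 0
7. ¬p, 0
8. ¬s, 0
9. ¬◇q, 1
10. ¬q, 0
Accessibility: 0R0, 0R1, 1R0, 1R1
Branch closes: q and ¬q both at 0.
Every branch closes (one shown): valid in S5.
S4-tableau for the negation ¬((q → □◇q) ∨ ((¬p → s) ∧ s)):
1. ¬((q → □◇q) ∨ ((¬p → s) ∧ s)), 0
2. ¬(q → □◇q), 0
3. ¬((¬p → s) ∧ s), 0
4. q, 0
5. ¬□◇q, 0
6. ¬s, 0
7. ¬◇q, 1
8. ¬q, 1
Accessibility: 0R0, 0R1, 1R1
Complete open branch: countermodel on an S4-frame, so not valid in S4, nor in K, T (the same frame is also a K-frame and a T-frame).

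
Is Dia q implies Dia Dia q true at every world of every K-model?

Tableau for the negation not (Dia q implies Dia Dia q):
1. not (Dia q implies Dia Dia q), 0
2. Dia q, 0
3. not Dia Dia q, 0
4. q, 1
5. not Dia q, 1
Accessibility: 0R1
The negation has an open branch (countermodel exists).

No, not valid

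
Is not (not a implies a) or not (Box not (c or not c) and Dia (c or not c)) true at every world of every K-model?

Tableau for the negation not (not (not a implies a) or not (Box not (c or not c) and Dia (c or not c))):
1. not (not (not a implies a) or not (Box not (c or not c) and Dia (c or not c))), 0
2. not a implies a, 0
3. Box not (c or not c) and Dia (c or not c), 0
4. Box not (c or not c), 0
5. Dia (c or not c), 0
6. a, 0
7. c or not c, 1
8. not (c or not c), 1
9. not c, 1
10. c, 1
Accessibility: 0R1
Branch closes: c and not c both at 1.
All branches of the negation close; one closing branch shown above.

Yes, valid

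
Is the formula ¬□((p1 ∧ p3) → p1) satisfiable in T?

No, unsatisfiable

1. ¬□((p1 ∧ p3) → p1), w0
2. ¬((p1 ∧ p3) → p1), w1
3. p1 ∧ p3, w1
4. ¬p1, w1
5. p1, w1
6. p3, w1
Accessibility: w0Rw0, w0Rw1, w1Rw1
Branch closes: p1 and ¬p1 both at w1.
All branches of the tableau close; one closing branch shown above.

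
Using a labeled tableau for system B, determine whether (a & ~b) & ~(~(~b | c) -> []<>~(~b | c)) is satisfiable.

No, unsatisfiable

1. (a & ~b) & ~(~(~b | c) -> []<>~(~b | c)), u
2. a & ~b, u
3. ~(~(~b | c) -> []<>~(~b | c)), u
4. a, u
5. ~b, u
6. ~(~b | c), u
7. ~[]<>~(~b | c), u
8. b, u
9. ~c, u
Accessibility: uRu
Branch closes: b and ~b both at u.
(One branch shown.) All branches close.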